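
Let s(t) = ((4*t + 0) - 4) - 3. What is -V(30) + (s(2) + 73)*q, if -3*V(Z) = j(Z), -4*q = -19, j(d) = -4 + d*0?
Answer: 2101/6 ≈ 350.17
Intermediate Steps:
j(d) = -4 (j(d) = -4 + 0 = -4)
q = 19/4 (q = -1/4*(-19) = 19/4 ≈ 4.7500)
V(Z) = 4/3 (V(Z) = -1/3*(-4) = 4/3)
s(t) = -7 + 4*t (s(t) = (4*t - 4) - 3 = (-4 + 4*t) - 3 = -7 + 4*t)
-V(30) + (s(2) + 73)*q = -1*4/3 + ((-7 + 4*2) + 73)*(19/4) = -4/3 + ((-7 + 8) + 73)*(19/4) = -4/3 + (1 + 73)*(19/4) = -4/3 + 74*(19/4) = -4/3 + 703/2 = 2101/6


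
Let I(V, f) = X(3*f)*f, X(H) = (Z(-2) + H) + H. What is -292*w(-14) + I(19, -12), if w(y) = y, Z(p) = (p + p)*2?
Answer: 5048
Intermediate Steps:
Z(p) = 4*p (Z(p) = (2*p)*2 = 4*p)
X(H) = -8 + 2*H (X(H) = (4*(-2) + H) + H = (-8 + H) + H = -8 + 2*H)
I(V, f) = f*(-8 + 6*f) (I(V, f) = (-8 + 2*(3*f))*f = (-8 + 6*f)*f = f*(-8 + 6*f))
-292*w(-14) + I(19, -12) = -292*(-14) + 2*(-12)*(-4 + 3*(-12)) = 4088 + 2*(-12)*(-4 - 36) = 4088 + 2*(-12)*(-40) = 4088 + 960 = 5048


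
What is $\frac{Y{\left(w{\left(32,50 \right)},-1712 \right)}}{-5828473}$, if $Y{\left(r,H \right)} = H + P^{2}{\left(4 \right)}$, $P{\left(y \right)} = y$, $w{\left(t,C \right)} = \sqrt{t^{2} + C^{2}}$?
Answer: $\frac{1696}{5828473} \approx 0.00029099$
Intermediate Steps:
$w{\left(t,C \right)} = \sqrt{C^{2} + t^{2}}$
$Y{\left(r,H \right)} = 16 + H$ ($Y{\left(r,H \right)} = H + 4^{2} = H + 16 = 16 + H$)
$\frac{Y{\left(w{\left(32,50 \right)},-1712 \right)}}{-5828473} = \frac{16 - 1712}{-5828473} = \left(-1696\right) \left(- \frac{1}{5828473}\right) = \frac{1696}{5828473}$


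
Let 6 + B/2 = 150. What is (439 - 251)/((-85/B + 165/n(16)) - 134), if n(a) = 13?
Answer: -703872/455281 ≈ -1.5460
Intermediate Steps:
B = 288 (B = -12 + 2*150 = -12 + 300 = 288)
(439 - 251)/((-85/B + 165/n(16)) - 134) = (439 - 251)/((-85/288 + 165/13) - 134) = 188/((-85*1/288 + 165*(1/13)) - 134) = 188/((-85/288 + 165/13) - 134) = 188/(46415/3744 - 134) = 188/(-455281/3744) = 188*(-3744/455281) = -703872/455281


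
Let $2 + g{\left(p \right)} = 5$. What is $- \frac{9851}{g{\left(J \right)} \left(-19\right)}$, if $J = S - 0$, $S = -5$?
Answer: $\frac{9851}{57} \approx 172.82$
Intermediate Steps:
$J = -5$ ($J = -5 - 0 = -5 + 0 = -5$)
$g{\left(p \right)} = 3$ ($g{\left(p \right)} = -2 + 5 = 3$)
$- \frac{9851}{g{\left(J \right)} \left(-19\right)} = - \frac{9851}{3 \left(-19\right)} = - \frac{9851}{-57} = \left(-9851\right) \left(- \frac{1}{57}\right) = \frac{9851}{57}$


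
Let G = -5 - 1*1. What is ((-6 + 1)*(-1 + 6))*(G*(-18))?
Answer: -2700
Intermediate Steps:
G = -6 (G = -5 - 1 = -6)
((-6 + 1)*(-1 + 6))*(G*(-18)) = ((-6 + 1)*(-1 + 6))*(-6*(-18)) = -5*5*108 = -25*108 = -2700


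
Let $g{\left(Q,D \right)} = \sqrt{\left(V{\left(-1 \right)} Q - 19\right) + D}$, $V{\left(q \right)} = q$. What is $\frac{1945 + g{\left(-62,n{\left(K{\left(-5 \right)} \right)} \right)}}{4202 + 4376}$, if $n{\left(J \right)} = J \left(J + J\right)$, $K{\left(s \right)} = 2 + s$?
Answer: $\frac{1945}{8578} + \frac{\sqrt{61}}{8578} \approx 0.22765$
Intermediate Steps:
$n{\left(J \right)} = 2 J^{2}$ ($n{\left(J \right)} = J 2 J = 2 J^{2}$)
$g{\left(Q,D \right)} = \sqrt{-19 + D - Q}$ ($g{\left(Q,D \right)} = \sqrt{\left(- Q - 19\right) + D} = \sqrt{\left(-19 - Q\right) + D} = \sqrt{-19 + D - Q}$)
$\frac{1945 + g{\left(-62,n{\left(K{\left(-5 \right)} \right)} \right)}}{4202 + 4376} = \frac{1945 + \sqrt{-19 + 2 \left(2 - 5\right)^{2} - -62}}{4202 + 4376} = \frac{1945 + \sqrt{-19 + 2 \left(-3\right)^{2} + 62}}{8578} = \left(1945 + \sqrt{-19 + 2 \cdot 9 + 62}\right) \frac{1}{8578} = \left(1945 + \sqrt{-19 + 18 + 62}\right) \frac{1}{8578} = \left(1945 + \sqrt{61}\right) \frac{1}{8578} = \frac{1945}{8578} + \frac{\sqrt{61}}{8578}$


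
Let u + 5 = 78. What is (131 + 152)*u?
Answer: 20659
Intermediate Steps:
u = 73 (u = -5 + 78 = 73)
(131 + 152)*u = (131 + 152)*73 = 283*73 = 20659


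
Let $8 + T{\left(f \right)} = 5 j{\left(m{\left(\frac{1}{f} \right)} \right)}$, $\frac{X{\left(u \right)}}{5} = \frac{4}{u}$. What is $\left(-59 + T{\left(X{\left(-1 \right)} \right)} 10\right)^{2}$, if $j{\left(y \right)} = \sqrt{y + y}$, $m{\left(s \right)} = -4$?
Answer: $\left(139 - 100 i \sqrt{2}\right)^{2} \approx -679.0 - 39315.0 i$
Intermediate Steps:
$X{\left(u \right)} = \frac{20}{u}$ ($X{\left(u \right)} = 5 \frac{4}{u} = \frac{20}{u}$)
$j{\left(y \right)} = \sqrt{2} \sqrt{y}$ ($j{\left(y \right)} = \sqrt{2 y} = \sqrt{2} \sqrt{y}$)
$T{\left(f \right)} = -8 + 10 i \sqrt{2}$ ($T{\left(f \right)} = -8 + 5 \sqrt{2} \sqrt{-4} = -8 + 5 \sqrt{2} \cdot 2 i = -8 + 5 \cdot 2 i \sqrt{2} = -8 + 10 i \sqrt{2}$)
$\left(-59 + T{\left(X{\left(-1 \right)} \right)} 10\right)^{2} = \left(-59 + \left(-8 + 10 i \sqrt{2}\right) 10\right)^{2} = \left(-59 - \left(80 - 100 i \sqrt{2}\right)\right)^{2} = \left(-139 + 100 i \sqrt{2}\right)^{2}$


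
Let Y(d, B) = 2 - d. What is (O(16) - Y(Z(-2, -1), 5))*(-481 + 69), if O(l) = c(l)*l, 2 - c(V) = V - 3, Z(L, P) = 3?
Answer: 72100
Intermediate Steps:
c(V) = 5 - V (c(V) = 2 - (V - 3) = 2 - (-3 + V) = 2 + (3 - V) = 5 - V)
O(l) = l*(5 - l) (O(l) = (5 - l)*l = l*(5 - l))
(O(16) - Y(Z(-2, -1), 5))*(-481 + 69) = (16*(5 - 1*16) - (2 - 1*3))*(-481 + 69) = (16*(5 - 16) - (2 - 3))*(-412) = (16*(-11) - 1*(-1))*(-412) = (-176 + 1)*(-412) = -175*(-412) = 72100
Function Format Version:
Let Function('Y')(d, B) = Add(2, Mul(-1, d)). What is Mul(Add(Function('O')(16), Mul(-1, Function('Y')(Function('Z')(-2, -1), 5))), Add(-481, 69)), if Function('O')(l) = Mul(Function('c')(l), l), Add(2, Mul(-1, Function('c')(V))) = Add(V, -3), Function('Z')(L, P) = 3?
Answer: 72100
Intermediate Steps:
Function('c')(V) = Add(5, Mul(-1, V)) (Function('c')(V) = Add(2, Mul(-1, Add(V, -3))) = Add(2, Mul(-1, Add(-3, V))) = Add(2, Add(3, Mul(-1, V))) = Add(5, Mul(-1, V)))
Function('O')(l) = Mul(l, Add(5, Mul(-1, l))) (Function('O')(l) = Mul(Add(5, Mul(-1, l)), l) = Mul(l, Add(5, Mul(-1, l))))
Mul(Add(Function('O')(16), Mul(-1, Function('Y')(Function('Z')(-2, -1), 5))), Add(-481, 69)) = Mul(Add(Mul(16, Add(5, Mul(-1, 16))), Mul(-1, Add(2, Mul(-1, 3)))), Add(-481, 69)) = Mul(Add(Mul(16, Add(5, -16)), Mul(-1, Add(2, -3))), -412) = Mul(Add(Mul(16, -11), Mul(-1, -1)), -412) = Mul(Add(-176, 1), -412) = Mul(-175, -412) = 72100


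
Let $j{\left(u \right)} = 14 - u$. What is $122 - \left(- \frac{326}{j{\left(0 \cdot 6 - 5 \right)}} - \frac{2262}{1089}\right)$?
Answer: $\frac{974098}{6897} \approx 141.24$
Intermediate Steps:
$122 - \left(- \frac{326}{j{\left(0 \cdot 6 - 5 \right)}} - \frac{2262}{1089}\right) = 122 - \left(- \frac{326}{14 - \left(0 \cdot 6 - 5\right)} - \frac{2262}{1089}\right) = 122 - \left(- \frac{326}{14 - \left(0 - 5\right)} - \frac{754}{363}\right) = 122 - \left(- \frac{326}{14 - -5} - \frac{754}{363}\right) = 122 - \left(- \frac{326}{14 + 5} - \frac{754}{363}\right) = 122 - \left(- \frac{326}{19} - \frac{754}{363}\right) = 122 - - \frac{132664}{6897} = 122 + \frac{132664}{6897} = \frac{974098}{6897}$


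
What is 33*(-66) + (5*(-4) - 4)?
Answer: -2202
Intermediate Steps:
33*(-66) + (5*(-4) - 4) = -2178 + (-20 - 4) = -2178 - 24 = -2202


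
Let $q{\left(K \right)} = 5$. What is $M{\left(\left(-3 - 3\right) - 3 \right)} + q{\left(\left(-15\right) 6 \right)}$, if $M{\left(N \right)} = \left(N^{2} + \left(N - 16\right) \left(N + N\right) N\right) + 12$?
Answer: $-3952$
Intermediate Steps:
$M{\left(N \right)} = 12 + N^{2} + 2 N^{2} \left(-16 + N\right)$ ($M{\left(N \right)} = \left(N^{2} + \left(-16 + N\right) 2 N N\right) + 12 = \left(N^{2} + 2 N \left(-16 + N\right) N\right) + 12 = \left(N^{2} + 2 N^{2} \left(-16 + N\right)\right) + 12 = 12 + N^{2} + 2 N^{2} \left(-16 + N\right)$)
$M{\left(\left(-3 - 3\right) - 3 \right)} + q{\left(\left(-15\right) 6 \right)} = \left(12 - 31 \left(\left(-3 - 3\right) - 3\right)^{2} + 2 \left(\left(-3 - 3\right) - 3\right)^{3}\right) + 5 = \left(12 - 31 \left(-6 - 3\right)^{2} + 2 \left(-6 - 3\right)^{3}\right) + 5 = \left(12 - 31 \left(-9\right)^{2} + 2 \left(-9\right)^{3}\right) + 5 = \left(12 - 2511 + 2 \left(-729\right)\right) + 5 = \left(12 - 2511 - 1458\right) + 5 = -3957 + 5 = -3952$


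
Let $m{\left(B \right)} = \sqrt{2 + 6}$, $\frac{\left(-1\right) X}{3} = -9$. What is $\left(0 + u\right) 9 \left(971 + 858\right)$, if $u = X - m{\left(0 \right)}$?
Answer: $444447 - 32922 \sqrt{2} \approx 3.9789 \cdot 10^{5}$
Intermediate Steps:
$X = 27$ ($X = \left(-3\right) \left(-9\right) = 27$)
$m{\left(B \right)} = 2 \sqrt{2}$ ($m{\left(B \right)} = \sqrt{8} = 2 \sqrt{2}$)
$u = 27 - 2 \sqrt{2} \approx 24.172$
$\left(0 + u\right) 9 \left(971 + 858\right) = \left(0 + \left(27 - 2 \sqrt{2}\right)\right) 9 \left(971 + 858\right) = \left(27 - 2 \sqrt{2}\right) 9 \cdot 1829 = \left(243 - 18 \sqrt{2}\right) 1829 = 444447 - 32922 \sqrt{2}$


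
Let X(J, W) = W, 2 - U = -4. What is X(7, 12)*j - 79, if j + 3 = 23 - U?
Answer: 89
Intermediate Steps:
U = 6 (U = 2 - 1*(-4) = 2 + 4 = 6)
j = 14 (j = -3 + (23 - 1*6) = -3 + (23 - 6) = -3 + 17 = 14)
X(7, 12)*j - 79 = 12*14 - 79 = 168 - 79 = 89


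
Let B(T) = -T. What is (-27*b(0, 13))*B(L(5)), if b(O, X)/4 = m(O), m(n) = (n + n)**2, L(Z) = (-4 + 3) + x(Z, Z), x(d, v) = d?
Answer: 0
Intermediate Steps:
L(Z) = -1 + Z (L(Z) = (-4 + 3) + Z = -1 + Z)
m(n) = 4*n**2 (m(n) = (2*n)**2 = 4*n**2)
b(O, X) = 16*O**2 (b(O, X) = 4*(4*O**2) = 16*O**2)
(-27*b(0, 13))*B(L(5)) = (-432*0**2)*(-(-1 + 5)) = (-432*0)*(-1*4) = -27*0*(-4) = 0*(-4) = 0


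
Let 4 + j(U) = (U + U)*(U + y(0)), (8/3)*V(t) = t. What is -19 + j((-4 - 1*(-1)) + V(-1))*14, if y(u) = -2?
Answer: 6927/16 ≈ 432.94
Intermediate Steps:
V(t) = 3*t/8
j(U) = -4 + 2*U*(-2 + U) (j(U) = -4 + (U + U)*(U - 2) = -4 + (2*U)*(-2 + U) = -4 + 2*U*(-2 + U))
-19 + j((-4 - 1*(-1)) + V(-1))*14 = -19 + (-4 - 4*((-4 - 1*(-1)) + (3/8)*(-1)) + 2*((-4 - 1*(-1)) + (3/8)*(-1))²)*14 = -19 + (-4 - 4*((-4 + 1) - 3/8) + 2*((-4 + 1) - 3/8)²)*14 = -19 + (-4 - 4*(-3 - 3/8) + 2*(-3 - 3/8)²)*14 = -19 + (-4 - 4*(-27/8) + 2*(-27/8)²)*14 = -19 + (-4 + 27/2 + 2*(729/64))*14 = -19 + (-4 + 27/2 + 729/32)*14 = -19 + (1033/32)*14 = -19 + 7231/16 = 6927/16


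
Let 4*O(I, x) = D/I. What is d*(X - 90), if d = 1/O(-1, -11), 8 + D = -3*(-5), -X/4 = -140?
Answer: -1880/7 ≈ -268.57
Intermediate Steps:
X = 560 (X = -4*(-140) = 560)
D = 7 (D = -8 - 3*(-5) = -8 + 15 = 7)
O(I, x) = 7/(4*I) (O(I, x) = (7/I)/4 = 7/(4*I))
d = -4/7 (d = 1/((7/4)/(-1)) = 1/((7/4)*(-1)) = 1/(-7/4) = -4/7 ≈ -0.57143)
d*(X - 90) = -4*(560 - 90)/7 = -4/7*470 = -1880/7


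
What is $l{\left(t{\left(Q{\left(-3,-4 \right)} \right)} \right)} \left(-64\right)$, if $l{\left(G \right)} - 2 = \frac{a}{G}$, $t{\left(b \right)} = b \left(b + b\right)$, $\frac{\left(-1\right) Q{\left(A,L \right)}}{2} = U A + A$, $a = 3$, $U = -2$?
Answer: $- \frac{392}{3} \approx -130.67$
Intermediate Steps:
$Q{\left(A,L \right)} = 2 A$ ($Q{\left(A,L \right)} = - 2 \left(- 2 A + A\right) = - 2 \left(- A\right) = 2 A$)
$t{\left(b \right)} = 2 b^{2}$ ($t{\left(b \right)} = b 2 b = 2 b^{2}$)
$l{\left(G \right)} = 2 + \frac{3}{G}$
$l{\left(t{\left(Q{\left(-3,-4 \right)} \right)} \right)} \left(-64\right) = \left(2 + \frac{3}{2 \left(2 \left(-3\right)\right)^{2}}\right) \left(-64\right) = \left(2 + \frac{3}{2 \left(-6\right)^{2}}\right) \left(-64\right) = \left(2 + \frac{3}{2 \cdot 36}\right) \left(-64\right) = \left(2 + \frac{3}{72}\right) \left(-64\right) = \left(2 + 3 \cdot \frac{1}{72}\right) \left(-64\right) = \left(2 + \frac{1}{24}\right) \left(-64\right) = \frac{49}{24} \left(-64\right) = - \frac{392}{3}$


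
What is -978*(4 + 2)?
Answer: -5868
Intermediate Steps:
-978*(4 + 2) = -978*6 = -163*36 = -5868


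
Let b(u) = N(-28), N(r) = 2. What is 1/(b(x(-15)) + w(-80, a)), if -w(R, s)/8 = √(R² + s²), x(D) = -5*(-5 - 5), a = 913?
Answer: -1/26879006 - 2*√839969/13439503 ≈ -0.00013643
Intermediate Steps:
x(D) = 50 (x(D) = -5*(-10) = 50)
w(R, s) = -8*√(R² + s²)
b(u) = 2
1/(b(x(-15)) + w(-80, a)) = 1/(2 - 8*√((-80)² + 913²)) = 1/(2 - 8*√(6400 + 833569)) = 1/(2 - 8*√839969)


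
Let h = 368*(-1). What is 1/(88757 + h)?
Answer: 1/88389 ≈ 1.1314e-5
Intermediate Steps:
h = -368
1/(88757 + h) = 1/(88757 - 368) = 1/88389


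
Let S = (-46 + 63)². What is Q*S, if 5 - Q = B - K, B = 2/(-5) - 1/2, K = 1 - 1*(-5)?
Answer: 34391/10 ≈ 3439.1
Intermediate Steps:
K = 6 (K = 1 + 5 = 6)
S = 289 (S = 17² = 289)
B = -9/10 (B = 2*(-⅕) - 1*½ = -⅖ - ½ = -9/10 ≈ -0.90000)
Q = 119/10 (Q = 5 - (-9/10 - 1*6) = 5 - (-9/10 - 6) = 5 - 1*(-69/10) = 5 + 69/10 = 119/10 ≈ 11.900)
Q*S = (119/10)*289 = 34391/10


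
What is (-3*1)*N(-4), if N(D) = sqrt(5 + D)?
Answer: -3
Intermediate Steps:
(-3*1)*N(-4) = (-3*1)*sqrt(5 - 4) = -3*sqrt(1) = -3*1 = -3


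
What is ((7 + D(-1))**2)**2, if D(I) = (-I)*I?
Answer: 1296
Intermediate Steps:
D(I) = -I**2
((7 + D(-1))**2)**2 = ((7 - 1*(-1)**2)**2)**2 = ((7 - 1*1)**2)**2 = ((7 - 1)**2)**2 = (6**2)**2 = 36**2 = 1296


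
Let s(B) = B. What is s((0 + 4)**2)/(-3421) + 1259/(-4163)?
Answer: -4373647/14241623 ≈ -0.30710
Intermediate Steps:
s((0 + 4)**2)/(-3421) + 1259/(-4163) = (0 + 4)**2/(-3421) + 1259/(-4163) = 4**2*(-1/3421) + 1259*(-1/4163) = 16*(-1/3421) - 1259/4163 = -16/3421 - 1259/4163 = -4373647/14241623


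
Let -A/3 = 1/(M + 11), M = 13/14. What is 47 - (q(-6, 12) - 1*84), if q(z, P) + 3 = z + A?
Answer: 23422/167 ≈ 140.25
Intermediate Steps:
M = 13/14 (M = 13*(1/14) = 13/14 ≈ 0.92857)
A = -42/167 (A = -3/(13/14 + 11) = -3/167/14 = -3*14/167 = -42/167 ≈ -0.25150)
q(z, P) = -543/167 + z (q(z, P) = -3 + (z - 42/167) = -3 + (-42/167 + z) = -543/167 + z)
47 - (q(-6, 12) - 1*84) = 47 - ((-543/167 - 6) - 1*84) = 47 - (-1545/167 - 84) = 47 - 1*(-15573/167) = 47 + 15573/167 = 23422/167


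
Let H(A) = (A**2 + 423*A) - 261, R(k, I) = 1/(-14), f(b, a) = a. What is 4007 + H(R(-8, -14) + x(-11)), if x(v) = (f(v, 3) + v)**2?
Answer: 6835431/196 ≈ 34875.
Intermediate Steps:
R(k, I) = -1/14
x(v) = (3 + v)**2
H(A) = -261 + A**2 + 423*A
4007 + H(R(-8, -14) + x(-11)) = 4007 + (-261 + (-1/14 + (3 - 11)**2)**2 + 423*(-1/14 + (3 - 11)**2)) = 4007 + (-261 + (-1/14 + (-8)**2)**2 + 423*(-1/14 + (-8)**2)) = 4007 + (-261 + (-1/14 + 64)**2 + 423*(-1/14 + 64)) = 4007 + (-261 + (895/14)**2 + 423*(895/14)) = 4007 + (-261 + 801025/196 + 378585/14) = 4007 + 6050059/196 = 6835431/196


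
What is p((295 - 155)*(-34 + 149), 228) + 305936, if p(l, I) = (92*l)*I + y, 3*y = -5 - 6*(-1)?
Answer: 1014058609/3 ≈ 3.3802e+8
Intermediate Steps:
y = ⅓ (y = (-5 - 6*(-1))/3 = (-5 + 6)/3 = (⅓)*1 = ⅓ ≈ 0.33333)
p(l, I) = ⅓ + 92*I*l (p(l, I) = (92*l)*I + ⅓ = 92*I*l + ⅓ = ⅓ + 92*I*l)
p((295 - 155)*(-34 + 149), 228) + 305936 = (⅓ + 92*228*((295 - 155)*(-34 + 149))) + 305936 = (⅓ + 92*228*(140*115)) + 305936 = (⅓ + 92*228*16100) + 305936 = (⅓ + 337713600) + 305936 = 1013140801/3 + 305936 = 1014058609/3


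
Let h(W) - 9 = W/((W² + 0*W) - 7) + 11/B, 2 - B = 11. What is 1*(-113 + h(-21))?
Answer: -58741/558 ≈ -105.27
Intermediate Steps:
B = -9 (B = 2 - 1*11 = 2 - 11 = -9)
h(W) = 70/9 + W/(-7 + W²) (h(W) = 9 + (W/((W² + 0*W) - 7) + 11/(-9)) = 9 + (W/((W² + 0) - 7) + 11*(-⅑)) = 9 + (W/(W² - 7) - 11/9) = 9 + (W/(-7 + W²) - 11/9) = 9 + (-11/9 + W/(-7 + W²)) = 70/9 + W/(-7 + W²))
1*(-113 + h(-21)) = 1*(-113 + (-490 + 9*(-21) + 70*(-21)²)/(9*(-7 + (-21)²))) = 1*(-113 + (-490 - 189 + 70*441)/(9*(-7 + 441))) = 1*(-113 + (⅑)*(-490 - 189 + 30870)/434) = 1*(-113 + (⅑)*(1/434)*30191) = 1*(-113 + 4313/558) = 1*(-58741/558) = -58741/558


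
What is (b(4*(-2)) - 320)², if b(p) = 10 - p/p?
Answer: 96721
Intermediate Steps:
b(p) = 9 (b(p) = 10 - 1*1 = 10 - 1 = 9)
(b(4*(-2)) - 320)² = (9 - 320)² = (-311)² = 96721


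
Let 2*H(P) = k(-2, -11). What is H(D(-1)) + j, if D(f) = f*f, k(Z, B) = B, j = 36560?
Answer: 73109/2 ≈ 36555.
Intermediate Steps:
D(f) = f**2
H(P) = -11/2 (H(P) = (1/2)*(-11) = -11/2)
H(D(-1)) + j = -11/2 + 36560 = 73109/2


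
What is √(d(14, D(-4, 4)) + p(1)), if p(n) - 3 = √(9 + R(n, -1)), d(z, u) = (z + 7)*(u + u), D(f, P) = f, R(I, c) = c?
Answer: √(-165 + 2*√2) ≈ 12.735*I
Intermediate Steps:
d(z, u) = 2*u*(7 + z) (d(z, u) = (7 + z)*(2*u) = 2*u*(7 + z))
p(n) = 3 + 2*√2 (p(n) = 3 + √(9 - 1) = 3 + √8 = 3 + 2*√2)
√(d(14, D(-4, 4)) + p(1)) = √(2*(-4)*(7 + 14) + (3 + 2*√2)) = √(2*(-4)*21 + (3 + 2*√2)) = √(-168 + (3 + 2*√2)) = √(-165 + 2*√2)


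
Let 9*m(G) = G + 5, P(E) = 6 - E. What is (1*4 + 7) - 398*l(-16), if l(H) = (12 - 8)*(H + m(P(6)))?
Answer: 221387/9 ≈ 24599.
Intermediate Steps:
m(G) = 5/9 + G/9 (m(G) = (G + 5)/9 = (5 + G)/9 = 5/9 + G/9)
l(H) = 20/9 + 4*H (l(H) = (12 - 8)*(H + (5/9 + (6 - 1*6)/9)) = 4*(H + (5/9 + (6 - 6)/9)) = 4*(H + (5/9 + (1/9)*0)) = 4*(H + (5/9 + 0)) = 4*(H + 5/9) = 4*(5/9 + H) = 20/9 + 4*H)
(1*4 + 7) - 398*l(-16) = (1*4 + 7) - 398*(20/9 + 4*(-16)) = (4 + 7) - 398*(20/9 - 64) = 11 - 398*(-556/9) = 11 + 221288/9 = 221387/9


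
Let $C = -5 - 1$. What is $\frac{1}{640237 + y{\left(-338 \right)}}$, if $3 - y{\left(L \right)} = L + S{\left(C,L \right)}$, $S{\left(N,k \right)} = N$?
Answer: $\frac{1}{640584} \approx 1.5611 \cdot 10^{-6}$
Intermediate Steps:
$C = -6$ ($C = -5 - 1 = -6$)
$y{\left(L \right)} = 9 - L$ ($y{\left(L \right)} = 3 - \left(L - 6\right) = 3 - \left(-6 + L\right) = 9 - L$)
$\frac{1}{640237 + y{\left(-338 \right)}} = \frac{1}{640237 + \left(9 - -338\right)} = \frac{1}{640237 + \left(9 + 338\right)} = \frac{1}{640237 + 347} = \frac{1}{640584}$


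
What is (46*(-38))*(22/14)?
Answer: -19228/7 ≈ -2746.9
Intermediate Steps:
(46*(-38))*(22/14) = -38456/14 = -1748*11/7 = -19228/7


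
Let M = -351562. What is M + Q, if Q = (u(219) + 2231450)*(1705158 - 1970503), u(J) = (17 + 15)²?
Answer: -592376165092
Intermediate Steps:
u(J) = 1024 (u(J) = 32² = 1024)
Q = -592375813530 (Q = (1024 + 2231450)*(1705158 - 1970503) = 2232474*(-265345) = -592375813530)
M + Q = -351562 - 592375813530 = -592376165092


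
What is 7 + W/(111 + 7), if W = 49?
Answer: 875/118 ≈ 7.4153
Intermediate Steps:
7 + W/(111 + 7) = 7 + 49/(111 + 7) = 7 + 49/118 = 875/118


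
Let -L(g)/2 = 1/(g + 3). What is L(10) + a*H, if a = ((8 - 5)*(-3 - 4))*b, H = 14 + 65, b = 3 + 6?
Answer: -194105/13 ≈ -14931.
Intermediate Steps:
L(g) = -2/(3 + g) (L(g) = -2/(g + 3) = -2/(3 + g))
b = 9
H = 79
a = -189 (a = ((8 - 5)*(-3 - 4))*9 = (3*(-7))*9 = -21*9 = -189)
L(10) + a*H = -2/(3 + 10) - 189*79 = -2/13 - 14931 = -194105/13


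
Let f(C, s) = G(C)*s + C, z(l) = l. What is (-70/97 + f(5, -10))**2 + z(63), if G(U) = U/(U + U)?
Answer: 597667/9409 ≈ 63.521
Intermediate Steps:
G(U) = 1/2 (G(U) = U/((2*U)) = U*(1/(2*U)) = 1/2)
f(C, s) = C + s/2 (f(C, s) = s/2 + C = C + s/2)
(-70/97 + f(5, -10))**2 + z(63) = (-70/97 + (5 + (1/2)*(-10)))**2 + 63 = (-70*1/97 + (5 - 5))**2 + 63 = (-70/97 + 0)**2 + 63 = (-70/97)**2 + 63 = 4900/9409 + 63 = 597667/9409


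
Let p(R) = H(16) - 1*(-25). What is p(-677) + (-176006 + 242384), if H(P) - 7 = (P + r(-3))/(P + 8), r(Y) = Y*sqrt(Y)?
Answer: 199232/3 - I*sqrt(3)/8 ≈ 66411.0 - 0.21651*I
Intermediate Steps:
r(Y) = Y**(3/2)
H(P) = 7 + (P - 3*I*sqrt(3))/(8 + P) (H(P) = 7 + (P + (-3)**(3/2))/(P + 8) = 7 + (P - 3*I*sqrt(3))/(8 + P))
p(R) = 98/3 - I*sqrt(3)/8 (p(R) = (56 + 8*16 - 3*I*sqrt(3))/(8 + 16) - 1*(-25) = (56 + 128 - 3*I*sqrt(3))/24 + 25 = (184 - 3*I*sqrt(3))/24 + 25 = (23/3 - I*sqrt(3)/8) + 25 = 98/3 - I*sqrt(3)/8)
p(-677) + (-176006 + 242384) = (98/3 - I*sqrt(3)/8) + (-176006 + 242384) = (98/3 - I*sqrt(3)/8) + 66378 = 199232/3 - I*sqrt(3)/8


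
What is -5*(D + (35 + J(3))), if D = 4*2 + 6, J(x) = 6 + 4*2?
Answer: -315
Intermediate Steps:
J(x) = 14 (J(x) = 6 + 8 = 14)
D = 14 (D = 8 + 6 = 14)
-5*(D + (35 + J(3))) = -5*(14 + (35 + 14)) = -5*(14 + 49) = -5*63 = -315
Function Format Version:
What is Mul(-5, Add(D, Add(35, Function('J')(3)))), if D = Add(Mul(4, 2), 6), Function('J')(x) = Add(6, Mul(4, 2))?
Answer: -315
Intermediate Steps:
Function('J')(x) = 14 (Function('J')(x) = Add(6, 8) = 14)
D = 14 (D = Add(8, 6) = 14)
Mul(-5, Add(D, Add(35, Function('J')(3)))) = Mul(-5, Add(14, Add(35, 14))) = Mul(-5, Add(14, 49)) = Mul(-5, 63) = -315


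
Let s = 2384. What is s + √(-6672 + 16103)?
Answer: 2384 + √9431 ≈ 2481.1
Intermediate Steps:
s + √(-6672 + 16103) = 2384 + √(-6672 + 16103) = 2384 + √9431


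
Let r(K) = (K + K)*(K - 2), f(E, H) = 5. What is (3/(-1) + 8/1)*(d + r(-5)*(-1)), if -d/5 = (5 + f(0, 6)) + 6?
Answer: -750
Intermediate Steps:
r(K) = 2*K*(-2 + K) (r(K) = (2*K)*(-2 + K) = 2*K*(-2 + K))
d = -80 (d = -5*((5 + 5) + 6) = -5*(10 + 6) = -5*16 = -80)
(3/(-1) + 8/1)*(d + r(-5)*(-1)) = (3/(-1) + 8/1)*(-80 + (2*(-5)*(-2 - 5))*(-1)) = (3*(-1) + 8*1)*(-80 + (2*(-5)*(-7))*(-1)) = (-3 + 8)*(-80 + 70*(-1)) = 5*(-80 - 70) = 5*(-150) = -750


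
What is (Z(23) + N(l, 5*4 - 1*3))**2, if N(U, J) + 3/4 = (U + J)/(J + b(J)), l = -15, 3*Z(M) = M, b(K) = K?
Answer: 2024929/41616 ≈ 48.657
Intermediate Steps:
Z(M) = M/3
N(U, J) = -3/4 + (J + U)/(2*J) (N(U, J) = -3/4 + (U + J)/(J + J) = -3/4 + (J + U)/((2*J)) = -3/4 + (J + U)*(1/(2*J)) = -3/4 + (J + U)/(2*J))
(Z(23) + N(l, 5*4 - 1*3))**2 = ((1/3)*23 + (-(5*4 - 1*3) + 2*(-15))/(4*(5*4 - 1*3)))**2 = (23/3 + (-(20 - 3) - 30)/(4*(20 - 3)))**2 = (23/3 + (1/4)*(-1*17 - 30)/17)**2 = (23/3 + (1/4)*(1/17)*(-17 - 30))**2 = (23/3 + (1/4)*(1/17)*(-47))**2 = (23/3 - 47/68)**2 = (1423/204)**2 = 2024929/41616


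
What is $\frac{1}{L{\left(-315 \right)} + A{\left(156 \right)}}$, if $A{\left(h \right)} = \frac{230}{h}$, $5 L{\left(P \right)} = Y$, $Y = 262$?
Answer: $\frac{390}{21011} \approx 0.018562$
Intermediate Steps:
$L{\left(P \right)} = \frac{262}{5}$ ($L{\left(P \right)} = \frac{1}{5} \cdot 262 = \frac{262}{5}$)
$\frac{1}{L{\left(-315 \right)} + A{\left(156 \right)}} = \frac{1}{\frac{262}{5} + \frac{230}{156}} = \frac{1}{\frac{262}{5} + 230 \cdot \frac{1}{156}} = \frac{1}{\frac{262}{5} + \frac{115}{78}} = \frac{1}{\frac{21011}{390}} = \frac{390}{21011}$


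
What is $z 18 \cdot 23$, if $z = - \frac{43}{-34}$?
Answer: $\frac{8901}{17} \approx 523.59$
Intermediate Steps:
$z = \frac{43}{34}$ ($z = \left(-43\right) \left(- \frac{1}{34}\right) = \frac{43}{34} \approx 1.2647$)
$z 18 \cdot 23 = \frac{43}{34} \cdot 18 \cdot 23 = \frac{387}{17} \cdot 23 = \frac{8901}{17}$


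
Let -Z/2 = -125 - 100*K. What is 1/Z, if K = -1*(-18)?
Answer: 1/3850 ≈ 0.00025974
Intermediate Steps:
K = 18
Z = 3850 (Z = -2*(-125 - 100*18) = -2*(-125 - 1800) = -2*(-1925) = 3850)
1/Z = 1/3850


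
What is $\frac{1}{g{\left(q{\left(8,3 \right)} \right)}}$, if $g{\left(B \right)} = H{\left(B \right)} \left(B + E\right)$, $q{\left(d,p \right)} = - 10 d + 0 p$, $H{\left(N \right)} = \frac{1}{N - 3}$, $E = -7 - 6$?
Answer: $\frac{83}{93} \approx 0.89247$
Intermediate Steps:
$E = -13$
$H{\left(N \right)} = \frac{1}{-3 + N}$
$q{\left(d,p \right)} = - 10 d$ ($q{\left(d,p \right)} = - 10 d + 0 = - 10 d$)
$g{\left(B \right)} = \frac{-13 + B}{-3 + B}$ ($g{\left(B \right)} = \frac{B - 13}{-3 + B} = \frac{-13 + B}{-3 + B}$)
$\frac{1}{g{\left(q{\left(8,3 \right)} \right)}} = \frac{1}{\frac{1}{-3 - 80} \left(-13 - 80\right)} = \frac{1}{\frac{1}{-83} \left(-93\right)} = \frac{1}{\left(- \frac{1}{83}\right) \left(-93\right)} = \frac{1}{\frac{93}{83}} = \frac{83}{93}$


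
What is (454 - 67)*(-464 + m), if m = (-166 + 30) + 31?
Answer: -220203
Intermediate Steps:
m = -105 (m = -136 + 31 = -105)
(454 - 67)*(-464 + m) = (454 - 67)*(-464 - 105) = 387*(-569) = -220203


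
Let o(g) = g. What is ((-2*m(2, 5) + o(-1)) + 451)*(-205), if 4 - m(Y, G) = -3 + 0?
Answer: -89380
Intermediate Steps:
m(Y, G) = 7 (m(Y, G) = 4 - (-3 + 0) = 4 - 1*(-3) = 4 + 3 = 7)
((-2*m(2, 5) + o(-1)) + 451)*(-205) = ((-2*7 - 1) + 451)*(-205) = ((-14 - 1) + 451)*(-205) = (-15 + 451)*(-205) = 436*(-205) = -89380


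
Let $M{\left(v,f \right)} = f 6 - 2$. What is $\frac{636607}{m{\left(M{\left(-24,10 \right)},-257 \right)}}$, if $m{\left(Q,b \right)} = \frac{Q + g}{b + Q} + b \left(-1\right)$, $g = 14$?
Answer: $\frac{126684793}{51071} \approx 2480.6$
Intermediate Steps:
$M{\left(v,f \right)} = -2 + 6 f$ ($M{\left(v,f \right)} = 6 f - 2 = -2 + 6 f$)
$m{\left(Q,b \right)} = - b + \frac{14 + Q}{Q + b}$ ($m{\left(Q,b \right)} = \frac{Q + 14}{b + Q} + b \left(-1\right) = \frac{14 + Q}{Q + b} - b = - b + \frac{14 + Q}{Q + b}$)
$\frac{636607}{m{\left(M{\left(-24,10 \right)},-257 \right)}} = \frac{636607}{\frac{1}{\left(-2 + 6 \cdot 10\right) - 257} \left(14 + \left(-2 + 6 \cdot 10\right) - \left(-257\right)^{2} - \left(-2 + 6 \cdot 10\right) \left(-257\right)\right)} = \frac{636607}{\frac{1}{\left(-2 + 60\right) - 257} \left(14 + \left(-2 + 60\right) - 66049 - \left(-2 + 60\right) \left(-257\right)\right)} = \frac{636607}{\frac{1}{58 - 257} \left(14 + 58 - 66049 - 58 \left(-257\right)\right)} = \frac{636607}{\frac{1}{-199} \left(14 + 58 - 66049 + 14906\right)} = \frac{636607}{\left(- \frac{1}{199}\right) \left(-51071\right)} = \frac{636607}{\frac{51071}{199}} = 636607 \cdot \frac{199}{51071} = \frac{126684793}{51071}$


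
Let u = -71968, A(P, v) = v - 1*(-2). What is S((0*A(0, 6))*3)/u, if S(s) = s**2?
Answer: 0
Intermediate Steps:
A(P, v) = 2 + v (A(P, v) = v + 2 = 2 + v)
S((0*A(0, 6))*3)/u = ((0*(2 + 6))*3)**2/(-71968) = ((0*8)*3)**2*(-1/71968) = (0*3)**2*(-1/71968) = 0**2*(-1/71968) = 0*(-1/71968) = 0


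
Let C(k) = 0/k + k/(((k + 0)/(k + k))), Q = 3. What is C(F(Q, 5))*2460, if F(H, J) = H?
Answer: 14760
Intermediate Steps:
C(k) = 2*k (C(k) = 0 + k/((k/((2*k)))) = 0 + k/((k*(1/(2*k)))) = 0 + k/(½) = 0 + k*2 = 0 + 2*k = 2*k)
C(F(Q, 5))*2460 = (2*3)*2460 = 6*2460 = 14760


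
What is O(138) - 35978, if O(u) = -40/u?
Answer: -2482502/69 ≈ -35978.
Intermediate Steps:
O(138) - 35978 = -40/138 - 35978 = -40*1/138 - 35978 = -20/69 - 35978 = -2482502/69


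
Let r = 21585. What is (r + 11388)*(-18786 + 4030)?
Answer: -486549588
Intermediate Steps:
(r + 11388)*(-18786 + 4030) = (21585 + 11388)*(-18786 + 4030) = 32973*(-14756) = -486549588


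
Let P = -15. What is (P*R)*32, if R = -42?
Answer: 20160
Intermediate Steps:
(P*R)*32 = -15*(-42)*32 = 630*32 = 20160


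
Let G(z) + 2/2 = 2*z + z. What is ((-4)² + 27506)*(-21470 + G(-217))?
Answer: -608841684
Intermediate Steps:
G(z) = -1 + 3*z (G(z) = -1 + (2*z + z) = -1 + 3*z)
((-4)² + 27506)*(-21470 + G(-217)) = ((-4)² + 27506)*(-21470 + (-1 + 3*(-217))) = (16 + 27506)*(-21470 + (-1 - 651)) = 27522*(-21470 - 652) = 27522*(-22122) = -608841684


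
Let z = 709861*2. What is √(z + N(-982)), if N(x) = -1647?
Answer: 5*√56723 ≈ 1190.8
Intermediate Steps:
z = 1419722
√(z + N(-982)) = √(1419722 - 1647) = √1418075 = 5*√56723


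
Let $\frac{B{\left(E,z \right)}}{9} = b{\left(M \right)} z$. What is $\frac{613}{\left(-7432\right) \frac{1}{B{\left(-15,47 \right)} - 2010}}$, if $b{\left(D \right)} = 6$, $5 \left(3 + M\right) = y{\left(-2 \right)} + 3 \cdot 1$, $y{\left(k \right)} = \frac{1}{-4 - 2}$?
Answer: $- \frac{40458}{929} \approx -43.55$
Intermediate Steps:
$y{\left(k \right)} = - \frac{1}{6}$ ($y{\left(k \right)} = \frac{1}{-6} = - \frac{1}{6}$)
$M = - \frac{73}{30}$ ($M = -3 + \frac{- \frac{1}{6} + 3 \cdot 1}{5} = -3 + \frac{- \frac{1}{6} + 3}{5} = -3 + \frac{1}{5} \cdot \frac{17}{6} = -3 + \frac{17}{30} = - \frac{73}{30} \approx -2.4333$)
$B{\left(E,z \right)} = 54 z$ ($B{\left(E,z \right)} = 9 \cdot 6 z = 54 z$)
$\frac{613}{\left(-7432\right) \frac{1}{B{\left(-15,47 \right)} - 2010}} = \frac{613}{\left(-7432\right) \frac{1}{54 \cdot 47 - 2010}} = \frac{613}{\left(-7432\right) \frac{1}{2538 - 2010}} = \frac{613}{\left(-7432\right) \frac{1}{528}} = \frac{613}{- \frac{929}{66}} = 613 \left(- \frac{66}{929}\right) = - \frac{40458}{929}$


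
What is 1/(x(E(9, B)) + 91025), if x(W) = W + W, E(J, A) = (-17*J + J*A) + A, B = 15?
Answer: 1/91019 ≈ 1.0987e-5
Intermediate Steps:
E(J, A) = A - 17*J + A*J (E(J, A) = (-17*J + A*J) + A = A - 17*J + A*J)
x(W) = 2*W
1/(x(E(9, B)) + 91025) = 1/(2*(15 - 17*9 + 15*9) + 91025) = 1/(2*(15 - 153 + 135) + 91025) = 1/(2*(-3) + 91025) = 1/(-6 + 91025) = 1/91019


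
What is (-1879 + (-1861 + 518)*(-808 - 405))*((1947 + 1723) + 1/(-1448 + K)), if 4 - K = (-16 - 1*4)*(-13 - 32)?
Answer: 3499445444805/586 ≈ 5.9717e+9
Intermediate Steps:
K = -896 (K = 4 - (-16 - 1*4)*(-13 - 32) = 4 - (-16 - 4)*(-45) = 4 - (-20)*(-45) = 4 - 1*900 = 4 - 900 = -896)
(-1879 + (-1861 + 518)*(-808 - 405))*((1947 + 1723) + 1/(-1448 + K)) = (-1879 + (-1861 + 518)*(-808 - 405))*((1947 + 1723) + 1/(-1448 - 896)) = (-1879 - 1343*(-1213))*(3670 + 1/(-2344)) = (-1879 + 1629059)*(3670 - 1/2344) = 1627180*(8602479/2344) = 3499445444805/586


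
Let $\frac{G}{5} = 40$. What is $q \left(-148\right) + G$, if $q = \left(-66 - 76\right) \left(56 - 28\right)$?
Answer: $588648$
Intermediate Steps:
$G = 200$ ($G = 5 \cdot 40 = 200$)
$q = -3976$ ($q = \left(-142\right) 28 = -3976$)
$q \left(-148\right) + G = \left(-3976\right) \left(-148\right) + 200 = 588448 + 200 = 588648$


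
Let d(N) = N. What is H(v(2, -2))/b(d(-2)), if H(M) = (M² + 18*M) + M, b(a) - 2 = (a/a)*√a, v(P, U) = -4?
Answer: -20 + 10*I*√2 ≈ -20.0 + 14.142*I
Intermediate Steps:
b(a) = 2 + √a (b(a) = 2 + (a/a)*√a = 2 + 1*√a = 2 + √a)
H(M) = M² + 19*M
H(v(2, -2))/b(d(-2)) = (-4*(19 - 4))/(2 + √(-2)) = (-4*15)/(2 + I*√2) = -60/(2 + I*√2)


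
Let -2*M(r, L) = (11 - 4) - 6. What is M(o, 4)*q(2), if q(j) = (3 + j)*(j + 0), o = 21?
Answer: -5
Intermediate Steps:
q(j) = j*(3 + j) (q(j) = (3 + j)*j = j*(3 + j))
M(r, L) = -½ (M(r, L) = -((11 - 4) - 6)/2 = -(7 - 6)/2 = -½*1 = -½)
M(o, 4)*q(2) = -(3 + 2) = -5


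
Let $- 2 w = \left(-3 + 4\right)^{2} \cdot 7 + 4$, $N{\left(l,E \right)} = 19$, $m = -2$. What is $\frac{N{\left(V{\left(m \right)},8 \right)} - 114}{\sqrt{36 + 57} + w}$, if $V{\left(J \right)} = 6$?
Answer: $- \frac{2090}{251} - \frac{380 \sqrt{93}}{251} \approx -22.927$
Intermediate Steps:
$w = - \frac{11}{2}$ ($w = - \frac{\left(-3 + 4\right)^{2} \cdot 7 + 4}{2} = - \frac{1^{2} \cdot 7 + 4}{2} = - \frac{1 \cdot 7 + 4}{2} = - \frac{7 + 4}{2} = \left(- \frac{1}{2}\right) 11 = - \frac{11}{2} \approx -5.5$)
$\frac{N{\left(V{\left(m \right)},8 \right)} - 114}{\sqrt{36 + 57} + w} = \frac{19 - 114}{\sqrt{36 + 57} - \frac{11}{2}} = - \frac{95}{\sqrt{93} - \frac{11}{2}} = - \frac{95}{- \frac{11}{2} + \sqrt{93}}$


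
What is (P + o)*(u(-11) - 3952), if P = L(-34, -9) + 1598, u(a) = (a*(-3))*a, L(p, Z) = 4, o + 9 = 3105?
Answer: -20271870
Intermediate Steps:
o = 3096 (o = -9 + 3105 = 3096)
u(a) = -3*a**2 (u(a) = (-3*a)*a = -3*a**2)
P = 1602 (P = 4 + 1598 = 1602)
(P + o)*(u(-11) - 3952) = (1602 + 3096)*(-3*(-11)**2 - 3952) = 4698*(-3*121 - 3952) = 4698*(-363 - 3952) = 4698*(-4315) = -20271870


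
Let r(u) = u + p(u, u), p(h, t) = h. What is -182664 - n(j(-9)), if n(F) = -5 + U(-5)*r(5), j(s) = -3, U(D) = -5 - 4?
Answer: -182569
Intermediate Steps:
U(D) = -9
r(u) = 2*u (r(u) = u + u = 2*u)
n(F) = -95 (n(F) = -5 - 18*5 = -5 - 9*10 = -5 - 90 = -95)
-182664 - n(j(-9)) = -182664 - 1*(-95) = -182664 + 95 = -182569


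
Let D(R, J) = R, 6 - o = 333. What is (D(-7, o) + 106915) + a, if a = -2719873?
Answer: -2612965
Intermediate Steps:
o = -327 (o = 6 - 1*333 = 6 - 333 = -327)
(D(-7, o) + 106915) + a = (-7 + 106915) - 2719873 = 106908 - 2719873 = -2612965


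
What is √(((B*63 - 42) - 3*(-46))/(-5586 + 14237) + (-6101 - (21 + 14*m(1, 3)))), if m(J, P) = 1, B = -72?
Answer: 16*I*√1793966521/8651 ≈ 78.336*I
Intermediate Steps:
√(((B*63 - 42) - 3*(-46))/(-5586 + 14237) + (-6101 - (21 + 14*m(1, 3)))) = √(((-72*63 - 42) - 3*(-46))/(-5586 + 14237) + (-6101 - (21 + 14*1))) = √(((-4536 - 42) + 138)/8651 + (-6101 - (21 + 14))) = √((-4578 + 138)*(1/8651) + (-6101 - 1*35)) = √(-4440*1/8651 + (-6101 - 35)) = √(-4440/8651 - 6136) = √(-53086976/8651) = 16*I*√1793966521/8651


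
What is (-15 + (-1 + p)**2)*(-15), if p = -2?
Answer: 90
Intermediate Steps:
(-15 + (-1 + p)**2)*(-15) = (-15 + (-1 - 2)**2)*(-15) = (-15 + (-3)**2)*(-15) = (-15 + 9)*(-15) = -6*(-15) = 90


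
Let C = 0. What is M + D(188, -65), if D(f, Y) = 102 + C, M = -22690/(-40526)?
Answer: 2078171/20263 ≈ 102.56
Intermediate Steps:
M = 11345/20263 (M = -22690*(-1/40526) = 11345/20263 ≈ 0.55989)
D(f, Y) = 102 (D(f, Y) = 102 + 0 = 102)
M + D(188, -65) = 11345/20263 + 102 = 2078171/20263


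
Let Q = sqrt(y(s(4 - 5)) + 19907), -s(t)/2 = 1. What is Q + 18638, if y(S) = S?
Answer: 18638 + sqrt(19905) ≈ 18779.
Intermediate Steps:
s(t) = -2 (s(t) = -2*1 = -2)
Q = sqrt(19905) (Q = sqrt(-2 + 19907) = sqrt(19905) ≈ 141.08)
Q + 18638 = sqrt(19905) + 18638 = 18638 + sqrt(19905)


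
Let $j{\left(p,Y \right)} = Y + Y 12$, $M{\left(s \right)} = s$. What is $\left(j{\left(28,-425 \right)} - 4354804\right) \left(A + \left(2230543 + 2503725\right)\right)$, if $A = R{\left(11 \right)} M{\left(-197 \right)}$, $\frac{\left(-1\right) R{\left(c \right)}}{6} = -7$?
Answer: $-20606888692026$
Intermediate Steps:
$R{\left(c \right)} = 42$ ($R{\left(c \right)} = \left(-6\right) \left(-7\right) = 42$)
$A = -8274$ ($A = 42 \left(-197\right) = -8274$)
$j{\left(p,Y \right)} = 13 Y$ ($j{\left(p,Y \right)} = Y + 12 Y = 13 Y$)
$\left(j{\left(28,-425 \right)} - 4354804\right) \left(A + \left(2230543 + 2503725\right)\right) = \left(13 \left(-425\right) - 4354804\right) \left(-8274 + \left(2230543 + 2503725\right)\right) = \left(-5525 - 4354804\right) \left(-8274 + 4734268\right) = \left(-4360329\right) 4725994 = -20606888692026$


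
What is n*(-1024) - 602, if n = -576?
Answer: 589222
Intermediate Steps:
n*(-1024) - 602 = -576*(-1024) - 602 = 589824 - 602 = 589222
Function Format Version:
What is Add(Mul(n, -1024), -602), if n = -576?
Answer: 589222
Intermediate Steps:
Add(Mul(n, -1024), -602) = Add(Mul(-576, -1024), -602) = Add(589824, -602) = 589222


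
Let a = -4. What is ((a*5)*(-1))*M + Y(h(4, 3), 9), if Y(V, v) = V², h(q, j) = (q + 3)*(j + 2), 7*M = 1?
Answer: 8595/7 ≈ 1227.9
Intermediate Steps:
M = ⅐ (M = (⅐)*1 = ⅐ ≈ 0.14286)
h(q, j) = (2 + j)*(3 + q) (h(q, j) = (3 + q)*(2 + j) = (2 + j)*(3 + q))
((a*5)*(-1))*M + Y(h(4, 3), 9) = (-4*5*(-1))*(⅐) + (6 + 2*4 + 3*3 + 3*4)² = -20*(-1)*(⅐) + (6 + 8 + 9 + 12)² = 20*(⅐) + 35² = 20/7 + 1225 = 8595/7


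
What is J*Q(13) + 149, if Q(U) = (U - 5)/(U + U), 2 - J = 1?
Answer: 1941/13 ≈ 149.31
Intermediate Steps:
J = 1 (J = 2 - 1*1 = 2 - 1 = 1)
Q(U) = (-5 + U)/(2*U) (Q(U) = (-5 + U)/((2*U)) = (-5 + U)*(1/(2*U)) = (-5 + U)/(2*U))
J*Q(13) + 149 = 1*((½)*(-5 + 13)/13) + 149 = 1*((½)*(1/13)*8) + 149 = 1*(4/13) + 149 = 4/13 + 149 = 1941/13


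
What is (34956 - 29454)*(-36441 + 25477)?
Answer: -60323928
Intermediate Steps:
(34956 - 29454)*(-36441 + 25477) = 5502*(-10964) = -60323928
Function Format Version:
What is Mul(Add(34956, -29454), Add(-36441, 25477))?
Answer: -60323928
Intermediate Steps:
Mul(Add(34956, -29454), Add(-36441, 25477)) = Mul(5502, -10964) = -60323928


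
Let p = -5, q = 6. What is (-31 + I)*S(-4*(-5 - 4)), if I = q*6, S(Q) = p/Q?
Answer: -25/36 ≈ -0.69444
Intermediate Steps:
S(Q) = -5/Q
I = 36 (I = 6*6 = 36)
(-31 + I)*S(-4*(-5 - 4)) = (-31 + 36)*(-5*(-1/(4*(-5 - 4)))) = 5*(-5/((-4*(-9)))) = 5*(-5/36) = -25/36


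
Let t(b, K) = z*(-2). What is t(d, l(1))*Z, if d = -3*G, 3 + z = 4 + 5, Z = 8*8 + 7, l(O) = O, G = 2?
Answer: -852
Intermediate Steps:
Z = 71 (Z = 64 + 7 = 71)
z = 6 (z = -3 + (4 + 5) = -3 + 9 = 6)
d = -6 (d = -3*2 = -6)
t(b, K) = -12 (t(b, K) = 6*(-2) = -12)
t(d, l(1))*Z = -12*71 = -852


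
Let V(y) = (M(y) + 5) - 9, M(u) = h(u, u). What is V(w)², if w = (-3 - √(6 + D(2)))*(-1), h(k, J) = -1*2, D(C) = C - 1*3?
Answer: 36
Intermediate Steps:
D(C) = -3 + C (D(C) = C - 3 = -3 + C)
h(k, J) = -2
M(u) = -2
w = 3 + √5 (w = (-3 - √(6 + (-3 + 2)))*(-1) = (-3 - √(6 - 1))*(-1) = (-3 - √5)*(-1) = 3 + √5 ≈ 5.2361)
V(y) = -6 (V(y) = (-2 + 5) - 9 = 3 - 9 = -6)
V(w)² = (-6)² = 36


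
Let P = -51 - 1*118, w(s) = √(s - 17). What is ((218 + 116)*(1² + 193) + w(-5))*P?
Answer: -10950524 - 169*I*√22 ≈ -1.0951e+7 - 792.68*I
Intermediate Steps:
w(s) = √(-17 + s)
P = -169 (P = -51 - 118 = -169)
((218 + 116)*(1² + 193) + w(-5))*P = ((218 + 116)*(1² + 193) + √(-17 - 5))*(-169) = (334*(1 + 193) + √(-22))*(-169) = (334*194 + I*√22)*(-169) = (64796 + I*√22)*(-169) = -10950524 - 169*I*√22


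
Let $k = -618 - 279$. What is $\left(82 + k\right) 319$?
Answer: $-259985$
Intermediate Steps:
$k = -897$
$\left(82 + k\right) 319 = \left(82 - 897\right) 319 = \left(-815\right) 319 = -259985$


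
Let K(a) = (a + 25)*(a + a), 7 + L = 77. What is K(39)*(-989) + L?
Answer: -4937018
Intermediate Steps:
L = 70 (L = -7 + 77 = 70)
K(a) = 2*a*(25 + a) (K(a) = (25 + a)*(2*a) = 2*a*(25 + a))
K(39)*(-989) + L = (2*39*(25 + 39))*(-989) + 70 = (2*39*64)*(-989) + 70 = 4992*(-989) + 70 = -4937088 + 70 = -4937018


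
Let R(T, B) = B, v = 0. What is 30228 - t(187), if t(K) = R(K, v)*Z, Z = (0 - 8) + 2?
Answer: 30228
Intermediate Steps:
Z = -6 (Z = -8 + 2 = -6)
t(K) = 0 (t(K) = 0*(-6) = 0)
30228 - t(187) = 30228 - 1*0 = 30228 + 0 = 30228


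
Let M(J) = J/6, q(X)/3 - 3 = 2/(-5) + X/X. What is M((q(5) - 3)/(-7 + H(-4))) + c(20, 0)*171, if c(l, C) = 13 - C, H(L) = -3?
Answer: 222287/100 ≈ 2222.9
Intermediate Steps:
q(X) = 54/5 (q(X) = 9 + 3*(2/(-5) + X/X) = 9 + 3*(2*(-⅕) + 1) = 9 + 3*(-⅖ + 1) = 9 + 3*(⅗) = 9 + 9/5 = 54/5)
M(J) = J/6 (M(J) = J*(⅙) = J/6)
M((q(5) - 3)/(-7 + H(-4))) + c(20, 0)*171 = ((54/5 - 3)/(-7 - 3))/6 + (13 - 1*0)*171 = ((39/5)/(-10))/6 + (13 + 0)*171 = ((39/5)*(-⅒))/6 + 13*171 = (⅙)*(-39/50) + 2223 = -13/100 + 2223 = 222287/100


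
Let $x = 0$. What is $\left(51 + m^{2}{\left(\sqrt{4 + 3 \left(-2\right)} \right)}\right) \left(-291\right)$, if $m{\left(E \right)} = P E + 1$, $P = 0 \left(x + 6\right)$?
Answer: $-15132$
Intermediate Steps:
$P = 0$ ($P = 0 \left(0 + 6\right) = 0 \cdot 6 = 0$)
$m{\left(E \right)} = 1$ ($m{\left(E \right)} = 0 E + 1 = 0 + 1 = 1$)
$\left(51 + m^{2}{\left(\sqrt{4 + 3 \left(-2\right)} \right)}\right) \left(-291\right) = \left(51 + 1^{2}\right) \left(-291\right) = \left(51 + 1\right) \left(-291\right) = 52 \left(-291\right) = -15132$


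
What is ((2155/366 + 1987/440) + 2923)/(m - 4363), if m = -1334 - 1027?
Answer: -236197681/541416480 ≈ -0.43626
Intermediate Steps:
m = -2361
((2155/366 + 1987/440) + 2923)/(m - 4363) = ((2155/366 + 1987/440) + 2923)/(-2361 - 4363) = ((2155*(1/366) + 1987*(1/440)) + 2923)/(-6724) = ((2155/366 + 1987/440) + 2923)*(-1/6724) = (837721/80520 + 2923)*(-1/6724) = (236197681/80520)*(-1/6724) = -236197681/541416480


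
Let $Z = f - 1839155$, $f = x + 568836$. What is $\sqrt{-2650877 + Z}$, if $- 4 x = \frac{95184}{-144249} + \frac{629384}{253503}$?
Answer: $\frac{i \sqrt{64732951807532596301884086}}{4063061583} \approx 1980.2 i$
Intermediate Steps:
$x = - \frac{5554881922}{12189184749}$ ($x = - \frac{\frac{95184}{-144249} + \frac{629384}{253503}}{4} = - \frac{95184 \left(- \frac{1}{144249}\right) + 629384 \cdot \frac{1}{253503}}{4} = - \frac{- \frac{31728}{48083} + \frac{629384}{253503}}{4} = \left(- \frac{1}{4}\right) \frac{22219527688}{12189184749} = - \frac{5554881922}{12189184749} \approx -0.45572$)
$f = \frac{6933641541000242}{12189184749}$ ($f = - \frac{5554881922}{12189184749} + 568836 = \frac{6933641541000242}{12189184749} \approx 5.6884 \cdot 10^{5}$)
$Z = - \frac{15484158536046853}{12189184749}$ ($Z = \frac{6933641541000242}{12189184749} - 1839155 = - \frac{15484158536046853}{12189184749} \approx -1.2703 \cdot 10^{6}$)
$\sqrt{-2650877 + Z} = \sqrt{-2650877 - \frac{15484158536046853}{12189184749}} = \sqrt{- \frac{47796188035921726}{12189184749}} = \frac{i \sqrt{64732951807532596301884086}}{4063061583}$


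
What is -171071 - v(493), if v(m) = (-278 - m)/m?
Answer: -84337232/493 ≈ -1.7107e+5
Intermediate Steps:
v(m) = (-278 - m)/m
-171071 - v(493) = -171071 - (-278 - 1*493)/493 = -171071 - (-278 - 493)/493 = -171071 - (-771)/493 = -171071 - 1*(-771/493) = -171071 + 771/493 = -84337232/493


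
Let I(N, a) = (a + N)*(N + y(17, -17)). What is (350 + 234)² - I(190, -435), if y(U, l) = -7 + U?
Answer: 390056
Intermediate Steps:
I(N, a) = (10 + N)*(N + a) (I(N, a) = (a + N)*(N + (-7 + 17)) = (N + a)*(N + 10) = (N + a)*(10 + N) = (10 + N)*(N + a))
(350 + 234)² - I(190, -435) = (350 + 234)² - (190² + 10*190 + 10*(-435) + 190*(-435)) = 584² - (36100 + 1900 - 4350 - 82650) = 341056 - 1*(-49000) = 341056 + 49000 = 390056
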